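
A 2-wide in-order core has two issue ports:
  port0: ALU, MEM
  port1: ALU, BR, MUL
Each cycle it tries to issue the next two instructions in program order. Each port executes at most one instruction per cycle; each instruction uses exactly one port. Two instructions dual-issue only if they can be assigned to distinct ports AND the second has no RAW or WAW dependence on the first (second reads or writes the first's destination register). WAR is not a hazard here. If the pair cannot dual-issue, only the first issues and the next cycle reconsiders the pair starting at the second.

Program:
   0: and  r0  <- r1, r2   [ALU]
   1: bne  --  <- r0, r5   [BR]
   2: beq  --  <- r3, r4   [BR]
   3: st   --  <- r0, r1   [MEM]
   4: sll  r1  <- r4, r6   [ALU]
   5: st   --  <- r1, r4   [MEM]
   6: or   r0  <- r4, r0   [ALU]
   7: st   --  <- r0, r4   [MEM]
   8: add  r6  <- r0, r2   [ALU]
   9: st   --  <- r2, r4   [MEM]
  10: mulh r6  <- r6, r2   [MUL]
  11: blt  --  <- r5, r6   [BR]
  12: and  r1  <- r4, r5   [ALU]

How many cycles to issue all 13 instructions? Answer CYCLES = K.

t=0 i0:and.ALU ; RAW r0
t=1 i1:bne.BR ; no-port BR/BR
t=2 i2/i3:beq.BR+st.MEM ; dual
t=3 i4:sll.ALU ; RAW r1
t=4 i5/i6:st.MEM+or.ALU ; dual
t=5 i7/i8:st.MEM+add.ALU ; dual
t=6 i9/i10:st.MEM+mulh.MUL ; dual
t=7 i11/i12:blt.BR+and.ALU ; dual

CYCLES = 8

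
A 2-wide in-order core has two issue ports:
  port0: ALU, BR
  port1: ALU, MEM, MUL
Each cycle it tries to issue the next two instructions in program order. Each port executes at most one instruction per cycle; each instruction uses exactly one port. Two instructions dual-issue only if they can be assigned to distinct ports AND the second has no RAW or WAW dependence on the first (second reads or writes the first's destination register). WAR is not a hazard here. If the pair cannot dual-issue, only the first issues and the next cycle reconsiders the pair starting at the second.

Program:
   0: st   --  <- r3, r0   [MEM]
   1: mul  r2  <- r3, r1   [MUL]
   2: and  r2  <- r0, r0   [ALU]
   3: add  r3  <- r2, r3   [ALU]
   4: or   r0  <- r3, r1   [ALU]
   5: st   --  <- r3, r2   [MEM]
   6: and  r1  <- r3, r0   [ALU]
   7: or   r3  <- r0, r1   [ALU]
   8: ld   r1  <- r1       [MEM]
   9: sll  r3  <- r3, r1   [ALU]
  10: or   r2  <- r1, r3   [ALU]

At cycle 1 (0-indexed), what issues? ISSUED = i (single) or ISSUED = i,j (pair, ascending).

ISSUED = 1

  cy0 -> i0 (st) no-port MEM/MUL
  cy1 -> i1 (mul) WAW r2
  cy2 -> i2 (and) RAW r2
  cy3 -> i3 (add) RAW r3
  cy4 -> i4,i5 (or st) pair
  cy5 -> i6 (and) RAW r1
  cy6 -> i7,i8 (or ld) pair
  cy7 -> i9 (sll) RAW r3
  cy8 -> i10 (or) tail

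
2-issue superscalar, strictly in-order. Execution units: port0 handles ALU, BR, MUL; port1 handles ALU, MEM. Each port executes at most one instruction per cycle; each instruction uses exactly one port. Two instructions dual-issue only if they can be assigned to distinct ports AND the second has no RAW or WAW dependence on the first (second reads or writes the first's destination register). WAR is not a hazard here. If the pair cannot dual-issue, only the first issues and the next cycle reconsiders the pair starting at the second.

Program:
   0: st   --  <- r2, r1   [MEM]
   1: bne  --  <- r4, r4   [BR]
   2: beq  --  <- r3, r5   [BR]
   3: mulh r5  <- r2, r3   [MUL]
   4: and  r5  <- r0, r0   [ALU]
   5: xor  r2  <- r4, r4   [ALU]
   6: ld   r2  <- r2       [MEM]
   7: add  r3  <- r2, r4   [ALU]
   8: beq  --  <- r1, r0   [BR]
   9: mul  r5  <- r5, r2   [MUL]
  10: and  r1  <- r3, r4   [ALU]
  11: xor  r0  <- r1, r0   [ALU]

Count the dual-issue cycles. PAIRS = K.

PAIRS = 4

[0] i0+i1  st.MEM+bne.BR  -- pair
[1] i2  beq.BR  -- no-port BR/MUL
[2] i3  mulh.MUL  -- WAW r5
[3] i4+i5  and.ALU+xor.ALU  -- pair
[4] i6  ld.MEM  -- RAW r2
[5] i7+i8  add.ALU+beq.BR  -- pair
[6] i9+i10  mul.MUL+and.ALU  -- pair
[7] i11  xor.ALU  -- tail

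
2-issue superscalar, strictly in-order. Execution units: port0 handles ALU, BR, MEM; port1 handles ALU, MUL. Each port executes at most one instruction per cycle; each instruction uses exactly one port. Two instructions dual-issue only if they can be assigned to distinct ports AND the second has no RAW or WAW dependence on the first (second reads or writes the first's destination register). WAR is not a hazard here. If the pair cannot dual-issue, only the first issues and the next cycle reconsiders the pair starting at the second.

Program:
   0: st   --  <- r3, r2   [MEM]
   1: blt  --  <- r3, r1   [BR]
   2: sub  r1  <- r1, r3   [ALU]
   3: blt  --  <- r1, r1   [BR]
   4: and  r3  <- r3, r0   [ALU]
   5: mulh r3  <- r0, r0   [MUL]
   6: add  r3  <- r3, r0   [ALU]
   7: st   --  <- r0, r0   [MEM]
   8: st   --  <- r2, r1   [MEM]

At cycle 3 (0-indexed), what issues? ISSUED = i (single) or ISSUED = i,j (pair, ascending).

[0] i0  st  -- no-port MEM/BR
[1] i1,i2  blt;sub  -- dual
[2] i3,i4  blt;and  -- dual
[3] i5  mulh  -- RAW+WAW r3
[4] i6,i7  add;st  -- dual
[5] i8  st  -- tail

ISSUED = 5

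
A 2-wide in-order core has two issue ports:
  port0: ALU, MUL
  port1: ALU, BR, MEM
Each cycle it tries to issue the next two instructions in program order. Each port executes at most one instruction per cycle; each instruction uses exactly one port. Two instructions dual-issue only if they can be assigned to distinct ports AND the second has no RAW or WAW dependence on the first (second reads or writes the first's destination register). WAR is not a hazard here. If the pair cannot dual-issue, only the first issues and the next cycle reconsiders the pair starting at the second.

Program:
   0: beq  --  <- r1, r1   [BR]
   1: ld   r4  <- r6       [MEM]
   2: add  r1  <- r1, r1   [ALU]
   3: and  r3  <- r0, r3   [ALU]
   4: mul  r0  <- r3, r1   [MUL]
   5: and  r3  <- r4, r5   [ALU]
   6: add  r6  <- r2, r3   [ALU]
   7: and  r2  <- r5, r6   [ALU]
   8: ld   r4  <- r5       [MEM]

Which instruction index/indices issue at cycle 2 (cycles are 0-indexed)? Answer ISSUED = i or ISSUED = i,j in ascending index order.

ISSUED = 3

[0] i0  beq  -- no-port BR/MEM
[1] i1/i2  ld add  -- pair
[2] i3  and  -- RAW r3
[3] i4/i5  mul and  -- pair
[4] i6  add  -- RAW r6
[5] i7/i8  and ld  -- pair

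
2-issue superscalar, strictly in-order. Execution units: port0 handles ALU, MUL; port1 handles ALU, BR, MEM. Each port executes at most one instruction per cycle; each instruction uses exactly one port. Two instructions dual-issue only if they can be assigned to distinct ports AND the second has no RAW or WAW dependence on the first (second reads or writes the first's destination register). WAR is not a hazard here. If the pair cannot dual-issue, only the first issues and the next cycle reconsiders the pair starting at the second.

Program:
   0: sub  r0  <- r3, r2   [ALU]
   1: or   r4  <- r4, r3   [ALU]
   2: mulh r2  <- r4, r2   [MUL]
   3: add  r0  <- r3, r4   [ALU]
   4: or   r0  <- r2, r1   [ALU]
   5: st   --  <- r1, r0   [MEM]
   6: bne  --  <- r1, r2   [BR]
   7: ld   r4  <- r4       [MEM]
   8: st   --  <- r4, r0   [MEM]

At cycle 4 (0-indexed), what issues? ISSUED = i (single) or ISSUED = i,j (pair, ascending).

t=0 i0+i1:sub/or ; 2-wide
t=1 i2+i3:mulh/add ; 2-wide
t=2 i4:or ; RAW r0
t=3 i5:st ; no-port MEM/BR
t=4 i6:bne ; no-port BR/MEM
t=5 i7:ld ; no-port MEM/MEM
t=6 i8:st ; tail

ISSUED = 6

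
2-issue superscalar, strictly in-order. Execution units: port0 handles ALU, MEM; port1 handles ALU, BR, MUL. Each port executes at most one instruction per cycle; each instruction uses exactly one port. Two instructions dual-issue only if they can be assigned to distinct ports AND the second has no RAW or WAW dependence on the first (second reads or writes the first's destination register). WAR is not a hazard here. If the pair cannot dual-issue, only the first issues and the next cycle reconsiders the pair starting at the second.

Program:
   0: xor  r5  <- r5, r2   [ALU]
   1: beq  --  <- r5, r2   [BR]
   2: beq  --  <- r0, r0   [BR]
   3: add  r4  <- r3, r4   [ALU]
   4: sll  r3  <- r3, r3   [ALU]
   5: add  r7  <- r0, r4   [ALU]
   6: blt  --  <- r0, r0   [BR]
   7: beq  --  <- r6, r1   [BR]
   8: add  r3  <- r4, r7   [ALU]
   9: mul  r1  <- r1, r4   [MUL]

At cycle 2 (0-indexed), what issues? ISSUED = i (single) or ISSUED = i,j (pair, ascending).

  cy0 -> i0 (xor) RAW r5
  cy1 -> i1 (beq) no-port BR/BR
  cy2 -> i2&i3 (beq/add) pair
  cy3 -> i4&i5 (sll/add) pair
  cy4 -> i6 (blt) no-port BR/BR
  cy5 -> i7&i8 (beq/add) pair
  cy6 -> i9 (mul) tail

ISSUED = 2,3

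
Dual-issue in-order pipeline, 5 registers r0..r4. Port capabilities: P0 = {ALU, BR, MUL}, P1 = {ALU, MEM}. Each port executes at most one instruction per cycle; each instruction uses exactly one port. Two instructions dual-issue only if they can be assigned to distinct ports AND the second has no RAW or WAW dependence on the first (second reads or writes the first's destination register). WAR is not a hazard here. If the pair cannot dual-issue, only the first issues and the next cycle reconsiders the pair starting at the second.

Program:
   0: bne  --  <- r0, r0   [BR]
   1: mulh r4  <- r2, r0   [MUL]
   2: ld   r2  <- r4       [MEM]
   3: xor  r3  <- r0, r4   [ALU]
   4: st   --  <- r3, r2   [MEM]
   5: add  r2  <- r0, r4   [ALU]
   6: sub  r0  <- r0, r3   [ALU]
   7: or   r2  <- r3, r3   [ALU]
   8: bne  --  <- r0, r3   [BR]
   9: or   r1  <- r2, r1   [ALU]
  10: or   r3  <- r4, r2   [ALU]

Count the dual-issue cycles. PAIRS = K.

#0 head=0: bne i0 no-port BR/MUL
#1 head=1: mulh i1 RAW r4
#2 head=2: ld xor i2/i3 2-wide
#3 head=4: st add i4/i5 2-wide
#4 head=6: sub or i6/i7 2-wide
#5 head=8: bne or i8/i9 2-wide
#6 head=10: or i10 tail

PAIRS = 4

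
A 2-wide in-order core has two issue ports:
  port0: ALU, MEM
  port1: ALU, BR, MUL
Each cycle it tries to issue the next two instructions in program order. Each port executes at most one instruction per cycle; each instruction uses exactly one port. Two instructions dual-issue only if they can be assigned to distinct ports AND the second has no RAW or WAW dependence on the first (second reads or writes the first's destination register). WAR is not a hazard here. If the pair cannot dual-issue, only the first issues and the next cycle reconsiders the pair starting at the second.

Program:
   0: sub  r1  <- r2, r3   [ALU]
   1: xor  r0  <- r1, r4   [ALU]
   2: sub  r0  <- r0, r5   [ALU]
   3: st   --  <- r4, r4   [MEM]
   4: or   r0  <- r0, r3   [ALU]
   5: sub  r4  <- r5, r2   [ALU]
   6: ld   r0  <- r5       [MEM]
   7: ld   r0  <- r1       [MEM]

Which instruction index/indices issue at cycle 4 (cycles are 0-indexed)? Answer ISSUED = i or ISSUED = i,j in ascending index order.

[0] i0  sub.ALU  -- RAW r1
[1] i1  xor.ALU  -- RAW+WAW r0
[2] i2&i3  sub.ALU;st.MEM  -- 2-wide
[3] i4&i5  or.ALU;sub.ALU  -- 2-wide
[4] i6  ld.MEM  -- no-port MEM/MEM
[5] i7  ld.MEM  -- tail

ISSUED = 6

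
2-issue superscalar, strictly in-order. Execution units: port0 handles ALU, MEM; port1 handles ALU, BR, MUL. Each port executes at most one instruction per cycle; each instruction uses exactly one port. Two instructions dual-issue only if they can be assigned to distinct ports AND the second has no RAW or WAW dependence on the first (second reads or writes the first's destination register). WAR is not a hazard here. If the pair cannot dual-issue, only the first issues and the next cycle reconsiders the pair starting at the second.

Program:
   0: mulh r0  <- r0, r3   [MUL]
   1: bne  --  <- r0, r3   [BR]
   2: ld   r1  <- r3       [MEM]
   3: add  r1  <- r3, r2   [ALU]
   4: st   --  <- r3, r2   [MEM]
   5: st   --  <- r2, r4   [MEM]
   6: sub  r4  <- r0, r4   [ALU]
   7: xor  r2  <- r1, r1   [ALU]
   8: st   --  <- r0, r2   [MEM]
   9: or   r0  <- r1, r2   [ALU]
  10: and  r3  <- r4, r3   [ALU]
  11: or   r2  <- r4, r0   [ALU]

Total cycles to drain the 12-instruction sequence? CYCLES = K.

c0: i0 mulh.MUL  no-port MUL/BR
c1: i1+i2 bne.BR+ld.MEM  pair
c2: i3+i4 add.ALU+st.MEM  pair
c3: i5+i6 st.MEM+sub.ALU  pair
c4: i7 xor.ALU  RAW r2
c5: i8+i9 st.MEM+or.ALU  pair
c6: i10+i11 and.ALU+or.ALU  pair

CYCLES = 7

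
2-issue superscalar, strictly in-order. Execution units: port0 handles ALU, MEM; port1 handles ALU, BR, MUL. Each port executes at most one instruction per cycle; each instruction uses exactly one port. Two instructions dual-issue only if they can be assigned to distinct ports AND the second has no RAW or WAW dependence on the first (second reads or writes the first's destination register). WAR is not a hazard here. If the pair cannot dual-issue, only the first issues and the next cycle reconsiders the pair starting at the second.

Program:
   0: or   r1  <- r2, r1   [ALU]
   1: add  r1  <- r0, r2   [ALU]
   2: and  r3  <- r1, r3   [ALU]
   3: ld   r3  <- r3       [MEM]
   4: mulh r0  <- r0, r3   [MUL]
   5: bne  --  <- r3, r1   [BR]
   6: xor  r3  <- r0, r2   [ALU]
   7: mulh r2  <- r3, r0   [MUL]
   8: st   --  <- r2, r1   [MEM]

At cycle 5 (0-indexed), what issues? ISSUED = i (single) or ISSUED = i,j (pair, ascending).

0. or.ALU @i0  | WAW r1
1. add.ALU @i1  | RAW r1
2. and.ALU @i2  | RAW+WAW r3
3. ld.MEM @i3  | RAW r3
4. mulh.MUL @i4  | no-port MUL/BR
5. bne.BR xor.ALU @i5/i6  | dual
6. mulh.MUL @i7  | RAW r2
7. st.MEM @i8  | tail

ISSUED = 5,6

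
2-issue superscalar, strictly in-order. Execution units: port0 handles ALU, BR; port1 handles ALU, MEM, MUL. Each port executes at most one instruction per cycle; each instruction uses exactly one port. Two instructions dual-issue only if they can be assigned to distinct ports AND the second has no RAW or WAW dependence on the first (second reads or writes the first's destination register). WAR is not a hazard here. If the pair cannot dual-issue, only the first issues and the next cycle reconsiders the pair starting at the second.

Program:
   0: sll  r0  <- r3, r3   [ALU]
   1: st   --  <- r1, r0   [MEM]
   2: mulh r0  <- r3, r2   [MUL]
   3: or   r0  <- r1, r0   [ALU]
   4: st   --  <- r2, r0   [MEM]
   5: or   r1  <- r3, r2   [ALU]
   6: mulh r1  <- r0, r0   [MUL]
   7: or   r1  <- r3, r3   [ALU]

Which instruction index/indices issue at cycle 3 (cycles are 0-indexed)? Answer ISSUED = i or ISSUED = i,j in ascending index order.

0. sll @i0  | RAW r0
1. st @i1  | no-port MEM/MUL
2. mulh @i2  | RAW+WAW r0
3. or @i3  | RAW r0
4. st or @i4&i5  | 2-wide
5. mulh @i6  | WAW r1
6. or @i7  | tail

ISSUED = 3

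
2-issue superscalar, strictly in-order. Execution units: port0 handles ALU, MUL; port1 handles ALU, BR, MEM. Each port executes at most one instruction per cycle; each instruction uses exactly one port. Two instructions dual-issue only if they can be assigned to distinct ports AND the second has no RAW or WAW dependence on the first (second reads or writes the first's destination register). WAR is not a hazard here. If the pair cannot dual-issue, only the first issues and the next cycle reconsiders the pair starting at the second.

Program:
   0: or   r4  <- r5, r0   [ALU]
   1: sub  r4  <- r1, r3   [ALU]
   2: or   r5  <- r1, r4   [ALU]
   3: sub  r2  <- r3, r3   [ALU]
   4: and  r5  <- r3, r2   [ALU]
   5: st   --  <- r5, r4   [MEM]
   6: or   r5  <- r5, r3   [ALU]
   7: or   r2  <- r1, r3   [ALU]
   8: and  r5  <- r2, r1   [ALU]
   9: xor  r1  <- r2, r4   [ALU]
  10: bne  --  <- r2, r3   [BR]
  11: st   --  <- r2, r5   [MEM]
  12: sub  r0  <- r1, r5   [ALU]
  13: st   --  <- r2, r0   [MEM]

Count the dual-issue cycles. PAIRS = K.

t=0 i0:or ; WAW r4
t=1 i1:sub ; RAW r4
t=2 i2+i3:or/sub ; pair
t=3 i4:and ; RAW r5
t=4 i5+i6:st/or ; pair
t=5 i7:or ; RAW r2
t=6 i8+i9:and/xor ; pair
t=7 i10:bne ; no-port BR/MEM
t=8 i11+i12:st/sub ; pair
t=9 i13:st ; tail

PAIRS = 4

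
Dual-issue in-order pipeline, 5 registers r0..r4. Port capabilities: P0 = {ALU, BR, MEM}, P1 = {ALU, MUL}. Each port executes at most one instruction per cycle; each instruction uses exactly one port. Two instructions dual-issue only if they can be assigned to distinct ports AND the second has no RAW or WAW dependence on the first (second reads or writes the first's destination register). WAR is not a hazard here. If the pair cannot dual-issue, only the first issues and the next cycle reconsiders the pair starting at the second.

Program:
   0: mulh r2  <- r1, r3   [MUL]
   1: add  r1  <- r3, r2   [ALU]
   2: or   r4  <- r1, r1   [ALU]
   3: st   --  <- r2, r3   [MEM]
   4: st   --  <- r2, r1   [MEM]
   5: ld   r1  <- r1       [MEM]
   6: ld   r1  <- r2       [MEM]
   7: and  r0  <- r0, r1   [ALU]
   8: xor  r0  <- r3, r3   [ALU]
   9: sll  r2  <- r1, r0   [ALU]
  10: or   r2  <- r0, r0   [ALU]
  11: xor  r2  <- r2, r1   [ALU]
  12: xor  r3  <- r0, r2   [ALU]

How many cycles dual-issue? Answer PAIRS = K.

PAIRS = 1

c0: i0 mulh  RAW r2
c1: i1 add  RAW r1
c2: i2&i3 or st  2-wide
c3: i4 st  no-port MEM/MEM
c4: i5 ld  no-port MEM/MEM
c5: i6 ld  RAW r1
c6: i7 and  WAW r0
c7: i8 xor  RAW r0
c8: i9 sll  WAW r2
c9: i10 or  RAW+WAW r2
c10: i11 xor  RAW r2
c11: i12 xor  tail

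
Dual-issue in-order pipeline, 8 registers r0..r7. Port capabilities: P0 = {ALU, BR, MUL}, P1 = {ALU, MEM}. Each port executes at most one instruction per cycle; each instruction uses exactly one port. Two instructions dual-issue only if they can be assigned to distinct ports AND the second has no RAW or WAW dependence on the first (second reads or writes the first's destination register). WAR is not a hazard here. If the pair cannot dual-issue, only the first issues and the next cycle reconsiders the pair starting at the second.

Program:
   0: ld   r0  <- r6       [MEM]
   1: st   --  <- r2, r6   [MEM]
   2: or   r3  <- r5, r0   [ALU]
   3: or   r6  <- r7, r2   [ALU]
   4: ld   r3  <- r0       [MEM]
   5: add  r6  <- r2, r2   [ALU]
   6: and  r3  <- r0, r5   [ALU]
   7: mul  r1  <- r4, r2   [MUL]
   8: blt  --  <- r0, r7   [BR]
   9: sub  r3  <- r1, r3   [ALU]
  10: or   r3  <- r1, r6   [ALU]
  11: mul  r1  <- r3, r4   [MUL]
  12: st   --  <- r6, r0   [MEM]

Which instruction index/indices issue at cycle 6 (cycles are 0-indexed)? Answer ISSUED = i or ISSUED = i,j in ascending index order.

#0 head=0: ld.MEM i0 no-port MEM/MEM
#1 head=1: st.MEM;or.ALU i1+i2 2-wide
#2 head=3: or.ALU;ld.MEM i3+i4 2-wide
#3 head=5: add.ALU;and.ALU i5+i6 2-wide
#4 head=7: mul.MUL i7 no-port MUL/BR
#5 head=8: blt.BR;sub.ALU i8+i9 2-wide
#6 head=10: or.ALU i10 RAW r3
#7 head=11: mul.MUL;st.MEM i11+i12 2-wide

ISSUED = 10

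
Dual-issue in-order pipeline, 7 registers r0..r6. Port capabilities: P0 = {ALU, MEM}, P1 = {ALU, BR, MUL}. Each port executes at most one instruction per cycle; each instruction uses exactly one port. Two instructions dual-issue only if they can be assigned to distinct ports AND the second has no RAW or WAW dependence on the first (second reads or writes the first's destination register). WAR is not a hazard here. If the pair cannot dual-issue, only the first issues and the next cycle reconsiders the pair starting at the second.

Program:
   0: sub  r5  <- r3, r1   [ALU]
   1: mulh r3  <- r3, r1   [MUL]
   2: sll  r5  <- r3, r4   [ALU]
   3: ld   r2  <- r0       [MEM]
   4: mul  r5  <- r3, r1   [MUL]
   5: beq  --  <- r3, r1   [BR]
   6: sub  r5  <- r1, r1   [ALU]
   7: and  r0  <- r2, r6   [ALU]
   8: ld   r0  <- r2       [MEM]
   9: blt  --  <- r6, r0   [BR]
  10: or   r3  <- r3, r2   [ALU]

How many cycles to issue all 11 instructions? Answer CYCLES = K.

CYCLES = 7

#0 head=0: sub.ALU/mulh.MUL i0&i1 2-wide
#1 head=2: sll.ALU/ld.MEM i2&i3 2-wide
#2 head=4: mul.MUL i4 no-port MUL/BR
#3 head=5: beq.BR/sub.ALU i5&i6 2-wide
#4 head=7: and.ALU i7 WAW r0
#5 head=8: ld.MEM i8 RAW r0
#6 head=9: blt.BR/or.ALU i9&i10 2-wide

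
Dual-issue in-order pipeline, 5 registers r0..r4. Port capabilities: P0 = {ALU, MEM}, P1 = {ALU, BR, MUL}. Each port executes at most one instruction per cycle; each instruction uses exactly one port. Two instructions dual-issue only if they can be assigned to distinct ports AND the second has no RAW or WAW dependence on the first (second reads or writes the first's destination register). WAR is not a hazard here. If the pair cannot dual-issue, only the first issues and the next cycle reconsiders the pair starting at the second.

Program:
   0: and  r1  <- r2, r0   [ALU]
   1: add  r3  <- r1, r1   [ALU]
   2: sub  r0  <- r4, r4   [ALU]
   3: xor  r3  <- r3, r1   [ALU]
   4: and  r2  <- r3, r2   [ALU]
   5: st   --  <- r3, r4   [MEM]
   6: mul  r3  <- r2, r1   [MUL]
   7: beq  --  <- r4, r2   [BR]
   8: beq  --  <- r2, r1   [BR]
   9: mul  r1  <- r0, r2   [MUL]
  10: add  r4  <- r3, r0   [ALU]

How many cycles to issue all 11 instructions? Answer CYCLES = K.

0. and @i0  | RAW r1
1. add+sub @i1&i2  | 2-wide
2. xor @i3  | RAW r3
3. and+st @i4&i5  | 2-wide
4. mul @i6  | no-port MUL/BR
5. beq @i7  | no-port BR/BR
6. beq @i8  | no-port BR/MUL
7. mul+add @i9&i10  | 2-wide

CYCLES = 8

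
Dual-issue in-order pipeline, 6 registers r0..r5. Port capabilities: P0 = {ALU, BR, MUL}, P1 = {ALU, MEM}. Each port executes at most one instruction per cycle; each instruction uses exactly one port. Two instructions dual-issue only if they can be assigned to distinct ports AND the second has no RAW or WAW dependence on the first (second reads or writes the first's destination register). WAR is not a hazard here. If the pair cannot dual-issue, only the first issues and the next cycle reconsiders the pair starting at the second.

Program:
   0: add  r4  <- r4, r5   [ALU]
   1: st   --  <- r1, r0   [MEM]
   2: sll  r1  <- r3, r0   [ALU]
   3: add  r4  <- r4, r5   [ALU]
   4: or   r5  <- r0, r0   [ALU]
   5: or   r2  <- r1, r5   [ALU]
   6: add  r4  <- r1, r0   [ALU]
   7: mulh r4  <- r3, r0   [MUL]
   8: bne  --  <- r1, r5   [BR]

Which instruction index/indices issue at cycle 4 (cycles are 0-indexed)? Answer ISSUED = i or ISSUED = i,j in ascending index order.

  cy0 -> i0+i1 (add;st) pair
  cy1 -> i2+i3 (sll;add) pair
  cy2 -> i4 (or) RAW r5
  cy3 -> i5+i6 (or;add) pair
  cy4 -> i7 (mulh) no-port MUL/BR
  cy5 -> i8 (bne) tail

ISSUED = 7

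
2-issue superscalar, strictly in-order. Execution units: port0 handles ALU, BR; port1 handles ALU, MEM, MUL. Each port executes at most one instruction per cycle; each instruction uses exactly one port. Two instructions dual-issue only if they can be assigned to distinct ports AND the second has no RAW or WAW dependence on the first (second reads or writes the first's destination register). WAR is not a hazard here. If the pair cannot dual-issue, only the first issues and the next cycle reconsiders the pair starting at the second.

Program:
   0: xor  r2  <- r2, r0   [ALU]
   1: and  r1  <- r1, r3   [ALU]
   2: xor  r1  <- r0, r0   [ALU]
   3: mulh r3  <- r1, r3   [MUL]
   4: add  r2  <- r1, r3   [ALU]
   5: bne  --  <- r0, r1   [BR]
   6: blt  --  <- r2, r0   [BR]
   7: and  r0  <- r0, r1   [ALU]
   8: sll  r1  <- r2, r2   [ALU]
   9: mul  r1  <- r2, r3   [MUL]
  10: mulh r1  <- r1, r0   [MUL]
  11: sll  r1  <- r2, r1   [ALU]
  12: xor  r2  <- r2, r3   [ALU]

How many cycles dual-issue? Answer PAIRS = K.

0. xor.ALU and.ALU @i0+i1  | dual
1. xor.ALU @i2  | RAW r1
2. mulh.MUL @i3  | RAW r3
3. add.ALU bne.BR @i4+i5  | dual
4. blt.BR and.ALU @i6+i7  | dual
5. sll.ALU @i8  | WAW r1
6. mul.MUL @i9  | no-port MUL/MUL
7. mulh.MUL @i10  | RAW+WAW r1
8. sll.ALU xor.ALU @i11+i12  | dual

PAIRS = 4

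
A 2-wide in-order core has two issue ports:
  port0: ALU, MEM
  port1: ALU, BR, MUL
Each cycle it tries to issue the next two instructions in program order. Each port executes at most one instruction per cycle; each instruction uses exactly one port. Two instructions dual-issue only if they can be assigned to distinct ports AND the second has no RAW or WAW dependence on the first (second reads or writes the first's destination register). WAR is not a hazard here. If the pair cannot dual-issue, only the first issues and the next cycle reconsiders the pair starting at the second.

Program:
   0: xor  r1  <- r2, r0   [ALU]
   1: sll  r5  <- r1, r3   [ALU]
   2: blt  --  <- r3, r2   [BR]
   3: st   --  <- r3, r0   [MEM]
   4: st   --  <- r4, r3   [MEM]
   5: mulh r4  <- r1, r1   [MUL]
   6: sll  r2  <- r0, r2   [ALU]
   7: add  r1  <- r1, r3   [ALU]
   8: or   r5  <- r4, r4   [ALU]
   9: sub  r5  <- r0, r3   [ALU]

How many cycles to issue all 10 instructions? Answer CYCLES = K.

CYCLES = 7

t=0 i0:xor ; RAW r1
t=1 i1,i2:sll;blt ; dual
t=2 i3:st ; no-port MEM/MEM
t=3 i4,i5:st;mulh ; dual
t=4 i6,i7:sll;add ; dual
t=5 i8:or ; WAW r5
t=6 i9:sub ; tail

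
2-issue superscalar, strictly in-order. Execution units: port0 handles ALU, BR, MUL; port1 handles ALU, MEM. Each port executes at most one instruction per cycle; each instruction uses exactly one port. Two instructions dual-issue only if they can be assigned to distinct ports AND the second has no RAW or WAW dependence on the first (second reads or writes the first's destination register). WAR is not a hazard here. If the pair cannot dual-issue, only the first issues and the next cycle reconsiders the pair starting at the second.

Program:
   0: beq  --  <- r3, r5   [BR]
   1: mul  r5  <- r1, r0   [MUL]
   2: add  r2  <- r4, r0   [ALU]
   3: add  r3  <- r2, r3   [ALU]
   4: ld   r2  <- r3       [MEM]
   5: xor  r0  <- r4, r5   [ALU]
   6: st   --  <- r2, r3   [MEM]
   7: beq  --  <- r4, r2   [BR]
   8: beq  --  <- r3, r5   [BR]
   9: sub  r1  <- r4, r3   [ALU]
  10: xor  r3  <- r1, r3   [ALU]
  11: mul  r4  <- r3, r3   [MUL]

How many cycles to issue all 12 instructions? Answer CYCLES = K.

CYCLES = 8

#0 head=0: beq i0 no-port BR/MUL
#1 head=1: mul add i1/i2 pair
#2 head=3: add i3 RAW r3
#3 head=4: ld xor i4/i5 pair
#4 head=6: st beq i6/i7 pair
#5 head=8: beq sub i8/i9 pair
#6 head=10: xor i10 RAW r3
#7 head=11: mul i11 tail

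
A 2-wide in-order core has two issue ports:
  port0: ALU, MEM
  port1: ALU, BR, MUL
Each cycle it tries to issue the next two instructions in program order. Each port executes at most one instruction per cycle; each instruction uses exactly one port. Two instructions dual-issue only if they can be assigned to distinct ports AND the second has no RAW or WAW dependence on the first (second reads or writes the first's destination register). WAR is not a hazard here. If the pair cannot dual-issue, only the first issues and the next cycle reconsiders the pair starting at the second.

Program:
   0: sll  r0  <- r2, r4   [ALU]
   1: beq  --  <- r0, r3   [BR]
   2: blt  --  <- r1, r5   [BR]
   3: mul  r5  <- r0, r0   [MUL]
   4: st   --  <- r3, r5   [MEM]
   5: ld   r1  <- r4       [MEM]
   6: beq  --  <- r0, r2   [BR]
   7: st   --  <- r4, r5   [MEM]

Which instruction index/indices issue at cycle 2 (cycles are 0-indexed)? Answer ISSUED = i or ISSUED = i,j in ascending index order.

ISSUED = 2

[0] i0  sll.ALU  -- RAW r0
[1] i1  beq.BR  -- no-port BR/BR
[2] i2  blt.BR  -- no-port BR/MUL
[3] i3  mul.MUL  -- RAW r5
[4] i4  st.MEM  -- no-port MEM/MEM
[5] i5,i6  ld.MEM/beq.BR  -- dual
[6] i7  st.MEM  -- tail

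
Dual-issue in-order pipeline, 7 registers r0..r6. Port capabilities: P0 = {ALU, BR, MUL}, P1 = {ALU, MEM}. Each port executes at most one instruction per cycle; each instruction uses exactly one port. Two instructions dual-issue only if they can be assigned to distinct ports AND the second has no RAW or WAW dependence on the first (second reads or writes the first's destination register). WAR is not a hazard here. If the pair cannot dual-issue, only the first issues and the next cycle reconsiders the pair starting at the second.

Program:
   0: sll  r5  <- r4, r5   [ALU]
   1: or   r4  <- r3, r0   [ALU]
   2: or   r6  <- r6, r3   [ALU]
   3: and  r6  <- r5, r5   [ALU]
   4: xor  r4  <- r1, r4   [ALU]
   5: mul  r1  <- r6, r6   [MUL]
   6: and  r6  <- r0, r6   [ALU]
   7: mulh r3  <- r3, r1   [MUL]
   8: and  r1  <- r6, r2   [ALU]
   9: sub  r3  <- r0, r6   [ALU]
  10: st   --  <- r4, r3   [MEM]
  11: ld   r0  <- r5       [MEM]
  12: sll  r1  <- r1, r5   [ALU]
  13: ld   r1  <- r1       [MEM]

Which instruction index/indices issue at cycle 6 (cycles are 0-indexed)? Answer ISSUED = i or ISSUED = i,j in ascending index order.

[0] i0+i1  sll.ALU+or.ALU  -- pair
[1] i2  or.ALU  -- WAW r6
[2] i3+i4  and.ALU+xor.ALU  -- pair
[3] i5+i6  mul.MUL+and.ALU  -- pair
[4] i7+i8  mulh.MUL+and.ALU  -- pair
[5] i9  sub.ALU  -- RAW r3
[6] i10  st.MEM  -- no-port MEM/MEM
[7] i11+i12  ld.MEM+sll.ALU  -- pair
[8] i13  ld.MEM  -- tail

ISSUED = 10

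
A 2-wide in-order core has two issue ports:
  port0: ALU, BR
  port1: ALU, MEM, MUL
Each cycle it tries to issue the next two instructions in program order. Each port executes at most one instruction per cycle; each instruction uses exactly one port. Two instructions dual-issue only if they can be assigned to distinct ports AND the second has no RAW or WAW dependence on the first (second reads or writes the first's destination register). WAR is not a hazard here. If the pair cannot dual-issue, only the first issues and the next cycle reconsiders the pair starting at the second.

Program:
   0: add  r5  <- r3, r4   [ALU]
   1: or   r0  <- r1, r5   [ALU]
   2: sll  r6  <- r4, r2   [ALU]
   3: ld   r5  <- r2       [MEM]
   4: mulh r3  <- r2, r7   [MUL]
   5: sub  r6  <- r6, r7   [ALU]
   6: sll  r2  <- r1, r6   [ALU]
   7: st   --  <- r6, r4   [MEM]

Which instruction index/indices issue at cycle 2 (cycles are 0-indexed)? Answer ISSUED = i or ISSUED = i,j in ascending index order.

ISSUED = 3

[0] i0  add.ALU  -- RAW r5
[1] i1&i2  or.ALU;sll.ALU  -- pair
[2] i3  ld.MEM  -- no-port MEM/MUL
[3] i4&i5  mulh.MUL;sub.ALU  -- pair
[4] i6&i7  sll.ALU;st.MEM  -- pair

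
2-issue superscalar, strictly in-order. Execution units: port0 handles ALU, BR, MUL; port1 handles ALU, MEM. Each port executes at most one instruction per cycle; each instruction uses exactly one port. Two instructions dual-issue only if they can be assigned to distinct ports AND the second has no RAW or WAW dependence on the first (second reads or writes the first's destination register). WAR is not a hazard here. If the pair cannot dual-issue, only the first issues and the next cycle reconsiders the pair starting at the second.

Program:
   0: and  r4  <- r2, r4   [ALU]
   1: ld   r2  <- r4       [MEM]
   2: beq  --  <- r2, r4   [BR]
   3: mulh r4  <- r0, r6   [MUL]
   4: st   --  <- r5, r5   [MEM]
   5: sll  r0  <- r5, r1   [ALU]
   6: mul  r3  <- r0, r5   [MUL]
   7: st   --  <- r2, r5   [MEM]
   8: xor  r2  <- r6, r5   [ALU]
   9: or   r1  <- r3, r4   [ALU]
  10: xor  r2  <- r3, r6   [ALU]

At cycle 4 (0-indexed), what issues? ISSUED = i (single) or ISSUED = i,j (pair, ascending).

t=0 i0:and ; RAW r4
t=1 i1:ld ; RAW r2
t=2 i2:beq ; no-port BR/MUL
t=3 i3,i4:mulh+st ; pair
t=4 i5:sll ; RAW r0
t=5 i6,i7:mul+st ; pair
t=6 i8,i9:xor+or ; pair
t=7 i10:xor ; tail

ISSUED = 5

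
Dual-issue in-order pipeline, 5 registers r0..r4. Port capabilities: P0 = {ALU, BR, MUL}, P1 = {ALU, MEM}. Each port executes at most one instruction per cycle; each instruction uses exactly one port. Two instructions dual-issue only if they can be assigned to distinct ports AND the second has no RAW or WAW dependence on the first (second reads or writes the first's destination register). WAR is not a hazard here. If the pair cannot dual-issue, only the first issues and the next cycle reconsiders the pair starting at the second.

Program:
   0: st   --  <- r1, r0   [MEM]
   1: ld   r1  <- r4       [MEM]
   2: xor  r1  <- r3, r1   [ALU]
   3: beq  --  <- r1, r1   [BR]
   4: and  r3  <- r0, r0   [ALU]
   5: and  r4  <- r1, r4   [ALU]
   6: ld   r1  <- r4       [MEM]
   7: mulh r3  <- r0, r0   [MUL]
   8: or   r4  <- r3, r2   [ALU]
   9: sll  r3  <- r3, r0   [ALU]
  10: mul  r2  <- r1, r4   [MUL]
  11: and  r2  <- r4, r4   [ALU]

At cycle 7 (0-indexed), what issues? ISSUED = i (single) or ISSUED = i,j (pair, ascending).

ISSUED = 10

[0] i0  st  -- no-port MEM/MEM
[1] i1  ld  -- RAW+WAW r1
[2] i2  xor  -- RAW r1
[3] i3/i4  beq/and  -- 2-wide
[4] i5  and  -- RAW r4
[5] i6/i7  ld/mulh  -- 2-wide
[6] i8/i9  or/sll  -- 2-wide
[7] i10  mul  -- WAW r2
[8] i11  and  -- tail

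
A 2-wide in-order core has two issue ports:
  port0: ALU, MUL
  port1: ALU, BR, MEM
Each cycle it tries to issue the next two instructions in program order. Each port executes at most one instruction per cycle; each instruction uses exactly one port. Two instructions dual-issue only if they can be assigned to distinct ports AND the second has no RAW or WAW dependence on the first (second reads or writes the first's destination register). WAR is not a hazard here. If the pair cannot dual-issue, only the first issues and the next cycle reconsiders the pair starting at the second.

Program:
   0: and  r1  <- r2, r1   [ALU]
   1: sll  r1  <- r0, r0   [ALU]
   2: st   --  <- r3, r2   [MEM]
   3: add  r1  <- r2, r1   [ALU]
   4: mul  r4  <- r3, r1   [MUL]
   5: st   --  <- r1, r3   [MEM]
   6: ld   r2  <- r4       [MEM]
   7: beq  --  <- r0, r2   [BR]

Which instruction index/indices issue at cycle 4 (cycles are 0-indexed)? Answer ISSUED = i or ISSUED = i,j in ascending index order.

ISSUED = 6

[0] i0  and  -- WAW r1
[1] i1&i2  sll;st  -- 2-wide
[2] i3  add  -- RAW r1
[3] i4&i5  mul;st  -- 2-wide
[4] i6  ld  -- no-port MEM/BR
[5] i7  beq  -- tail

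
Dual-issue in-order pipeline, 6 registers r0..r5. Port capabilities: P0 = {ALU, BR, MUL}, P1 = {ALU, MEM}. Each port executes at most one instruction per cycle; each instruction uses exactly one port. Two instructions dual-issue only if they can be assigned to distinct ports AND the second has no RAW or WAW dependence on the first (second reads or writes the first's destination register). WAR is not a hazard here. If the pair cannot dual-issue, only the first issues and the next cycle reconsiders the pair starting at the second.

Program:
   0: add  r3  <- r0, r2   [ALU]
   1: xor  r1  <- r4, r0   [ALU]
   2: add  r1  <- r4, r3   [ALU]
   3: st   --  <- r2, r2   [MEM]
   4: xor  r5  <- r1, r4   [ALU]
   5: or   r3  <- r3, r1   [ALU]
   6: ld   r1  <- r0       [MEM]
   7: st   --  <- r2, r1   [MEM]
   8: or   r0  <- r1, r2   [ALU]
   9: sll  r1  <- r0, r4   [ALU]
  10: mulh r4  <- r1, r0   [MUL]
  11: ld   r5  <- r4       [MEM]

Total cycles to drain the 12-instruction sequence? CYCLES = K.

CYCLES = 8

[0] i0+i1  add.ALU+xor.ALU  -- pair
[1] i2+i3  add.ALU+st.MEM  -- pair
[2] i4+i5  xor.ALU+or.ALU  -- pair
[3] i6  ld.MEM  -- no-port MEM/MEM
[4] i7+i8  st.MEM+or.ALU  -- pair
[5] i9  sll.ALU  -- RAW r1
[6] i10  mulh.MUL  -- RAW r4
[7] i11  ld.MEM  -- tail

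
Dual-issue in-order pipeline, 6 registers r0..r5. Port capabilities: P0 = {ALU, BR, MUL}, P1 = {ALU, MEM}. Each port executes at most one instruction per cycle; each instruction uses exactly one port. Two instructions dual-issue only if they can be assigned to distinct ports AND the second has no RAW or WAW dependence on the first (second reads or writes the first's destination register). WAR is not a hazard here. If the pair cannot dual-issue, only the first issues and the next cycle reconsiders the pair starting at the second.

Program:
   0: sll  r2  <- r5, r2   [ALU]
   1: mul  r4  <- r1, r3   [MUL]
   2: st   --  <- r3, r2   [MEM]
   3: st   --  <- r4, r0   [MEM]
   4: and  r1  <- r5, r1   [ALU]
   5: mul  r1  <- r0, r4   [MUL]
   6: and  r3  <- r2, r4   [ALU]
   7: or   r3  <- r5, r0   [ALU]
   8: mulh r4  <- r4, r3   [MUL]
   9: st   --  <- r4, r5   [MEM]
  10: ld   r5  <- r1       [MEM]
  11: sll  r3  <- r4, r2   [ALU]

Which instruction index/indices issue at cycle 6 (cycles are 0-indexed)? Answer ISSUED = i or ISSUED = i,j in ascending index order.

c0: i0/i1 sll.ALU mul.MUL  pair
c1: i2 st.MEM  no-port MEM/MEM
c2: i3/i4 st.MEM and.ALU  pair
c3: i5/i6 mul.MUL and.ALU  pair
c4: i7 or.ALU  RAW r3
c5: i8 mulh.MUL  RAW r4
c6: i9 st.MEM  no-port MEM/MEM
c7: i10/i11 ld.MEM sll.ALU  pair

ISSUED = 9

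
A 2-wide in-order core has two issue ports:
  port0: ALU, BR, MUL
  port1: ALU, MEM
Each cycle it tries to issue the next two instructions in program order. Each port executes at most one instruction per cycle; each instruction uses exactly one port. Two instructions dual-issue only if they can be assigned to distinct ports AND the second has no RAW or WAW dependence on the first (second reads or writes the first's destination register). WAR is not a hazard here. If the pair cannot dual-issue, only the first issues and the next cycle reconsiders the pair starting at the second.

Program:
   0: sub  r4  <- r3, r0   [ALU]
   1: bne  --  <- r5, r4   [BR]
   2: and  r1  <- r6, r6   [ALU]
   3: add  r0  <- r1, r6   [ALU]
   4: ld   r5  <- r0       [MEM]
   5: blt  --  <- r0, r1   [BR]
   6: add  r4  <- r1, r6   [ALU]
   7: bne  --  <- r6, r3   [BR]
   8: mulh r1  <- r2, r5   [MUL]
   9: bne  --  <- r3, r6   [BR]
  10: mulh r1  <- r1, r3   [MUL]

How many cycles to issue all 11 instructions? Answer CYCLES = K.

0. sub.ALU @i0  | RAW r4
1. bne.BR and.ALU @i1,i2  | 2-wide
2. add.ALU @i3  | RAW r0
3. ld.MEM blt.BR @i4,i5  | 2-wide
4. add.ALU bne.BR @i6,i7  | 2-wide
5. mulh.MUL @i8  | no-port MUL/BR
6. bne.BR @i9  | no-port BR/MUL
7. mulh.MUL @i10  | tail

CYCLES = 8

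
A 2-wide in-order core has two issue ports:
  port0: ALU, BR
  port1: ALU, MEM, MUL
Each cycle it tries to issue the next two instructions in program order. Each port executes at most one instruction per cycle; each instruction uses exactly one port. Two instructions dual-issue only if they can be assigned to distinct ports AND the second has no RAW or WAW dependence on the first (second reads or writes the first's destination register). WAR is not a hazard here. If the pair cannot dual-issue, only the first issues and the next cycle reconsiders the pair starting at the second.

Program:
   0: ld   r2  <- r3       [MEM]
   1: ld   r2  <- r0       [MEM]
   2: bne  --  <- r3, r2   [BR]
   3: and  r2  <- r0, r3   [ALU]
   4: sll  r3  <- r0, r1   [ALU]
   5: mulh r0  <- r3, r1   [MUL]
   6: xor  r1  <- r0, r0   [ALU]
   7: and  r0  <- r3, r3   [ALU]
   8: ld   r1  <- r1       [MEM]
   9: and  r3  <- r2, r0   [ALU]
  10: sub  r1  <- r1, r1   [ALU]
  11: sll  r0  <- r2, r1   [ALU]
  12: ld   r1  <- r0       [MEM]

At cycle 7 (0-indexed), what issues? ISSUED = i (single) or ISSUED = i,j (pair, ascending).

ISSUED = 10

t=0 i0:ld ; no-port MEM/MEM
t=1 i1:ld ; RAW r2
t=2 i2&i3:bne;and ; 2-wide
t=3 i4:sll ; RAW r3
t=4 i5:mulh ; RAW r0
t=5 i6&i7:xor;and ; 2-wide
t=6 i8&i9:ld;and ; 2-wide
t=7 i10:sub ; RAW r1
t=8 i11:sll ; RAW r0
t=9 i12:ld ; tail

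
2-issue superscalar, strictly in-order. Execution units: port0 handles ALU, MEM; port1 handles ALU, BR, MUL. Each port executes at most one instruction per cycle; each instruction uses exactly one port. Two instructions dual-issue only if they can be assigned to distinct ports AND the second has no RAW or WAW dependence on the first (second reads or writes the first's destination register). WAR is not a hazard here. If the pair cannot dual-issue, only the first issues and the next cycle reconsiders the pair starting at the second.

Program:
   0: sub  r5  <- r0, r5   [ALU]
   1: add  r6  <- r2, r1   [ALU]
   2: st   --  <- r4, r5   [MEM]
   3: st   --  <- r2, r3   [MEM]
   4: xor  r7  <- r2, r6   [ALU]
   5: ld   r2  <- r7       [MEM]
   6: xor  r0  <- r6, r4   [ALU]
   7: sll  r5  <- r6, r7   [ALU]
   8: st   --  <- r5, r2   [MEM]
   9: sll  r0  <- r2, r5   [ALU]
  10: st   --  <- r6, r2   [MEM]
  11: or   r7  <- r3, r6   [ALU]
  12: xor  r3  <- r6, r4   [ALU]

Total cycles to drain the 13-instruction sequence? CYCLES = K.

CYCLES = 8

c0: i0/i1 sub.ALU add.ALU  dual
c1: i2 st.MEM  no-port MEM/MEM
c2: i3/i4 st.MEM xor.ALU  dual
c3: i5/i6 ld.MEM xor.ALU  dual
c4: i7 sll.ALU  RAW r5
c5: i8/i9 st.MEM sll.ALU  dual
c6: i10/i11 st.MEM or.ALU  dual
c7: i12 xor.ALU  tail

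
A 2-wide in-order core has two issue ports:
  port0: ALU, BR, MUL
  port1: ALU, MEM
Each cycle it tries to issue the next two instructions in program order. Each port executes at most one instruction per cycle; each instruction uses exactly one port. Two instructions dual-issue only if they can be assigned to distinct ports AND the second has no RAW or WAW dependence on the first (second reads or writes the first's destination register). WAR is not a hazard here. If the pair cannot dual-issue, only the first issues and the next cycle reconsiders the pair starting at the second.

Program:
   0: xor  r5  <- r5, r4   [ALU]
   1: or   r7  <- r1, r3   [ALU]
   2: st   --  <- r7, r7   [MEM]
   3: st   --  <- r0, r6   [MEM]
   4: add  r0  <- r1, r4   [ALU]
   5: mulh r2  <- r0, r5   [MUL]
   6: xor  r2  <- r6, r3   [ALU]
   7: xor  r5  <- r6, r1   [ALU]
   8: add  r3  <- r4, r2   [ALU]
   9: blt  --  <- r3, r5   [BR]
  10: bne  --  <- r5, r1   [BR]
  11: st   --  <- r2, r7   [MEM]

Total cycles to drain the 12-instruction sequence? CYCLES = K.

CYCLES = 8

[0] i0,i1  xor.ALU+or.ALU  -- pair
[1] i2  st.MEM  -- no-port MEM/MEM
[2] i3,i4  st.MEM+add.ALU  -- pair
[3] i5  mulh.MUL  -- WAW r2
[4] i6,i7  xor.ALU+xor.ALU  -- pair
[5] i8  add.ALU  -- RAW r3
[6] i9  blt.BR  -- no-port BR/BR
[7] i10,i11  bne.BR+st.MEM  -- pair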